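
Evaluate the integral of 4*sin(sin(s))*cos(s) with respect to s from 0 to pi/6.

4 - 4*cos(1/2)

Let u = sin(s), so du = cos(s) ds. When s = 0, u = 0; when s = pi/6, u = 1/2.
The integral becomes 4·∫ sin(u) du from 0 to 1/2, with antiderivative -4*cos(u).
Back in s: F(s) = -4*cos(sin(s)).
Then F(pi/6) - F(0) = (-4*cos(1/2)) - (-4) = 4 - 4*cos(1/2).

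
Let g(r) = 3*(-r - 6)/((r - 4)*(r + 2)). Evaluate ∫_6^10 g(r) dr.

-3*log(3) - 2*log(2)

Factor the denominator: r**2 - 2*r - 8 = (r + 2)(r - 4).
Partial fractions: 3*(-r - 6)/((r - 4)*(r + 2)) = 2/(r + 2) - 5/(r - 4).
An antiderivative is F(r) = -5*log(r - 4) + 2*log(r + 2).
Then F(10) - F(6) = (-log(54)) - (log(2)) = -3*log(3) - 2*log(2).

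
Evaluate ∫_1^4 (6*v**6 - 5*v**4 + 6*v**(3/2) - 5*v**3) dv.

By the power rule, an antiderivative is F(v) = 6*v**7/7 + 12*v**(5/2)/5 - v**5 - 5*v**4/4.
Then F(4) - F(1) = (447168/35) - (141/140) = 1788531/140.

1788531/140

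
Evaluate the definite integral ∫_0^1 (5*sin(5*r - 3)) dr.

cos(3) - cos(2)

Let u = 5*r - 3, so du = 5 dr. When r = 0, u = -3; when r = 1, u = 2.
The integral becomes ∫ sin(u) du from -3 to 2, with antiderivative -cos(u).
Back in r: F(r) = -cos(5*r - 3).
Then F(1) - F(0) = (-cos(2)) - (-cos(3)) = cos(3) - cos(2).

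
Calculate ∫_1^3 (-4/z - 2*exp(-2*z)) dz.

An antiderivative is F(z) = -4*log(z) + exp(-2*z).
Then F(3) - F(1) = (-4*log(3) + exp(-6)) - (exp(-2)) = -4*log(3) - exp(-2) + exp(-6).

-4*log(3) - exp(-2) + exp(-6)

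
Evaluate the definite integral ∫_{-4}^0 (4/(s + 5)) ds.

An antiderivative is F(s) = 4*log(s + 5).
Then F(0) - F(-4) = (4*log(5)) - (0) = 4*log(5).

4*log(5)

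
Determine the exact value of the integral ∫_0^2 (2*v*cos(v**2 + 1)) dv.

Let u = v**2 + 1, so du = 2*v dv. When v = 0, u = 1; when v = 2, u = 5.
The integral becomes ∫ cos(u) du from 1 to 5, with antiderivative sin(u).
Back in v: F(v) = sin(v**2 + 1).
Then F(2) - F(0) = (sin(5)) - (sin(1)) = sin(5) - sin(1).

sin(5) - sin(1)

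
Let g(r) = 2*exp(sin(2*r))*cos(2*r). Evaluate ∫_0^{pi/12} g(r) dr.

Let u = sin(2*r), so du = 2*cos(2*r) dr. When r = 0, u = 0; when r = pi/12, u = 1/2.
The integral becomes ∫ exp(u) du from 0 to 1/2, with antiderivative exp(u).
Back in r: F(r) = exp(sin(2*r)).
Then F(pi/12) - F(0) = (exp(1/2)) - (1) = -1 + exp(1/2).

-1 + exp(1/2)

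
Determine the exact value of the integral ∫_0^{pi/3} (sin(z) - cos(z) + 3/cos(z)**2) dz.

1/2 + 5*sqrt(3)/2

An antiderivative is F(z) = -sin(z) - cos(z) + 3*tan(z).
Then F(pi/3) - F(0) = (-1/2 + 5*sqrt(3)/2) - (-1) = 1/2 + 5*sqrt(3)/2.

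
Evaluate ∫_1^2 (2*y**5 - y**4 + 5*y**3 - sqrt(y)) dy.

2053/60 - 4*sqrt(2)/3

By the power rule, an antiderivative is F(y) = y**6/3 - y**5/5 + 5*y**4/4 - 2*y**(3/2)/3.
Then F(2) - F(1) = (524/15 - 4*sqrt(2)/3) - (43/60) = 2053/60 - 4*sqrt(2)/3.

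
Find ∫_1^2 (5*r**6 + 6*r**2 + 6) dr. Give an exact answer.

By the power rule, an antiderivative is F(r) = 5*r**7/7 + 2*r**3 + 6*r.
Then F(2) - F(1) = (836/7) - (61/7) = 775/7.

775/7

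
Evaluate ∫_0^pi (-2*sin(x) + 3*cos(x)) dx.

-4

An antiderivative is F(x) = 3*sin(x) + 2*cos(x).
Then F(pi) - F(0) = (-2) - (2) = -4.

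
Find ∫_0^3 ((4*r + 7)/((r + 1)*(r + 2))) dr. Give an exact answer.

Factor the denominator: r**2 + 3*r + 2 = (r + 2)(r + 1).
Partial fractions: (4*r + 7)/((r + 1)*(r + 2)) = 1/(r + 2) + 3/(r + 1).
An antiderivative is F(r) = 3*log(r + 1) + log(r + 2).
Then F(3) - F(0) = (log(5) + 6*log(2)) - (log(2)) = log(5) + 5*log(2).

log(5) + 5*log(2)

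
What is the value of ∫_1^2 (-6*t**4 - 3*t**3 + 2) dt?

By the power rule, an antiderivative is F(t) = -6*t**5/5 - 3*t**4/4 + 2*t.
Then F(2) - F(1) = (-232/5) - (1/20) = -929/20.

-929/20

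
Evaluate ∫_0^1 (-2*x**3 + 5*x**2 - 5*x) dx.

By the power rule, an antiderivative is F(x) = -x**4/2 + 5*x**3/3 - 5*x**2/2.
Then F(1) - F(0) = (-4/3) - (0) = -4/3.

-4/3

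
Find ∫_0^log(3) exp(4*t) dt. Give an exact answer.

20

Let u = exp(t), so du = exp(t) dt. When t = 0, u = 1; when t = log(3), u = 3.
The integral becomes ∫ u**3 du from 1 to 3, with antiderivative u**4/4.
Back in t: F(t) = exp(4*t)/4.
Then F(log(3)) - F(0) = (81/4) - (1/4) = 20.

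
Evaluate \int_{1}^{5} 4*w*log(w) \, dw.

Integrate by parts once (u = ln w, dv = 4*w dw).
An antiderivative is F(w) = w**2*(2*log(w) - 1).
Then F(5) - F(1) = (-25 + 50*log(5)) - (-1) = -24 + 50*log(5).

-24 + 50*log(5)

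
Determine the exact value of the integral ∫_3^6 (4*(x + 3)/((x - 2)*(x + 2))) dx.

Factor the denominator: x**2 - 4 = (x + 2)(x - 2).
Partial fractions: 4*(x + 3)/((x - 2)*(x + 2)) = -1/(x + 2) + 5/(x - 2).
An antiderivative is F(x) = 5*log(x - 2) - log(x + 2).
Then F(6) - F(3) = (7*log(2)) - (-log(5)) = log(5) + 7*log(2).

log(5) + 7*log(2)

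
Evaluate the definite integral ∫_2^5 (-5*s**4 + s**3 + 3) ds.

By the power rule, an antiderivative is F(s) = -s**5 + s**4/4 + 3*s.
Then F(5) - F(2) = (-11815/4) - (-22) = -11727/4.

-11727/4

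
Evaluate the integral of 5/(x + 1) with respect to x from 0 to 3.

An antiderivative is F(x) = 5*log(x + 1).
Then F(3) - F(0) = (10*log(2)) - (0) = 10*log(2).

10*log(2)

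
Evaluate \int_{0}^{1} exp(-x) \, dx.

An antiderivative is F(x) = -exp(-x).
Then F(1) - F(0) = (-exp(-1)) - (-1) = 1 - exp(-1).

1 - exp(-1)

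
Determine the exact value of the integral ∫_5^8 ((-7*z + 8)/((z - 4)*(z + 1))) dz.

Factor the denominator: z**2 - 3*z - 4 = (z + 1)(z - 4).
Partial fractions: (-7*z + 8)/((z - 4)*(z + 1)) = -3/(z + 1) - 4/(z - 4).
An antiderivative is F(z) = -4*log(z - 4) - 3*log(z + 1).
Then F(8) - F(5) = (-6*log(3) - 8*log(2)) - (-3*log(3) - 3*log(2)) = -5*log(2) - 3*log(3).

-5*log(2) - 3*log(3)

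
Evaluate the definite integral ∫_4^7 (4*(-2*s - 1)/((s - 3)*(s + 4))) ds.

-4*log(11) + 4*log(2)

Factor the denominator: s**2 + s - 12 = (s + 4)(s - 3).
Partial fractions: 4*(-2*s - 1)/((s - 3)*(s + 4)) = -4/(s + 4) - 4/(s - 3).
An antiderivative is F(s) = -4*log(s - 3) - 4*log(s + 4).
Then F(7) - F(4) = (-4*log(11) - 8*log(2)) - (-12*log(2)) = -4*log(11) + 4*log(2).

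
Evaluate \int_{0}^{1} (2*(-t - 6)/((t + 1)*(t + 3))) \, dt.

Factor the denominator: t**2 + 4*t + 3 = (t + 3)(t + 1).
Partial fractions: 2*(-t - 6)/((t + 1)*(t + 3)) = 3/(t + 3) - 5/(t + 1).
An antiderivative is F(t) = -5*log(t + 1) + 3*log(t + 3).
Then F(1) - F(0) = (log(2)) - (log(27)) = log(2/27).

log(2/27)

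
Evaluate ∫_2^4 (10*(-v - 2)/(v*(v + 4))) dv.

Factor the denominator: v**2 + 4*v = (v + 4)v.
Partial fractions: 10*(-v - 2)/(v*(v + 4)) = -5/(v + 4) - 5/v.
An antiderivative is F(v) = -5*log(v) - 5*log(v + 4).
Then F(4) - F(2) = (-25*log(2)) - (-10*log(2) - 5*log(3)) = -15*log(2) + 5*log(3).

-15*log(2) + 5*log(3)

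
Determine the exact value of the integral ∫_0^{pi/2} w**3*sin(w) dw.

-6 + 3*pi**2/4

Integrate by parts 3 times (u = w^3, dv = sin(w) dw).
An antiderivative is F(w) = -w**3*cos(w) + 3*w**2*sin(w) + 6*w*cos(w) - 6*sin(w).
Then F(pi/2) - F(0) = (-6 + 3*pi**2/4) - (0) = -6 + 3*pi**2/4.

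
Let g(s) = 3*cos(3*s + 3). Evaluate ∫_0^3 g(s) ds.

sin(12) - sin(3)

Let u = 3*s + 3, so du = 3 ds. When s = 0, u = 3; when s = 3, u = 12.
The integral becomes ∫ cos(u) du from 3 to 12, with antiderivative sin(u).
Back in s: F(s) = sin(3*s + 3).
Then F(3) - F(0) = (sin(12)) - (sin(3)) = sin(12) - sin(3).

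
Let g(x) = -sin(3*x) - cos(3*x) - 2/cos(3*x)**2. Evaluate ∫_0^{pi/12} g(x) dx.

-1

An antiderivative is F(x) = -sin(3*x)/3 + cos(3*x)/3 - 2*tan(3*x)/3.
Then F(pi/12) - F(0) = (-2/3) - (1/3) = -1.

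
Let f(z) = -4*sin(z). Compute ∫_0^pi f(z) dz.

-8

An antiderivative is F(z) = 4*cos(z).
Then F(pi) - F(0) = (-4) - (4) = -8.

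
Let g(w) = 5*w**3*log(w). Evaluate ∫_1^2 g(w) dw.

-75/16 + 20*log(2)

Integrate by parts once (u = ln w, dv = 5*w**3 dw).
An antiderivative is F(w) = 5*w**4*(4*log(w) - 1)/16.
Then F(2) - F(1) = (-5 + 20*log(2)) - (-5/16) = -75/16 + 20*log(2).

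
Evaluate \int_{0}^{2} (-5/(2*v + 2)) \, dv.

-5*log(3)/2

An antiderivative is F(v) = -5*log(2*v + 2)/2.
Then F(2) - F(0) = (-5*log(6)/2) - (-5*log(2)/2) = -5*log(3)/2.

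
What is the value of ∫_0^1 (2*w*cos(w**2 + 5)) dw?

Let u = w**2 + 5, so du = 2*w dw. When w = 0, u = 5; when w = 1, u = 6.
The integral becomes ∫ cos(u) du from 5 to 6, with antiderivative sin(u).
Back in w: F(w) = sin(w**2 + 5).
Then F(1) - F(0) = (sin(6)) - (sin(5)) = sin(6) - sin(5).

sin(6) - sin(5)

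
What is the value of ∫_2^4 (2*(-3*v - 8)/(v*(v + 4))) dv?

Factor the denominator: v**2 + 4*v = (v + 4)v.
Partial fractions: 2*(-3*v - 8)/(v*(v + 4)) = -2/(v + 4) - 4/v.
An antiderivative is F(v) = -4*log(v) - 2*log(v + 4).
Then F(4) - F(2) = (-14*log(2)) - (-6*log(2) - 2*log(3)) = -8*log(2) + 2*log(3).

-8*log(2) + 2*log(3)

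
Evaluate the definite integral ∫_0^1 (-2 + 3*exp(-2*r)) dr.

An antiderivative is F(r) = -2*r - 3*exp(-2*r)/2.
Then F(1) - F(0) = (-2 - 3*exp(-2)/2) - (-3/2) = (-exp(2) - 3)*exp(-2)/2.

(-exp(2) - 3)*exp(-2)/2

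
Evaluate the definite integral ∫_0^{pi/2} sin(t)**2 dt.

Use the identity sin^2(t) = (1 - cos(2*t))/2.
An antiderivative is F(t) = t/2 - sin(2*t)/4.
Then F(pi/2) - F(0) = (pi/4) - (0) = pi/4.

pi/4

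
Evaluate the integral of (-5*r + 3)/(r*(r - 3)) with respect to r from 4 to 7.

Factor the denominator: r**2 - 3*r = r(r - 3).
Partial fractions: (-5*r + 3)/(r*(r - 3)) = -1/r - 4/(r - 3).
An antiderivative is F(r) = -log(r) - 4*log(r - 3).
Then F(7) - F(4) = (-8*log(2) - log(7)) - (-log(4)) = -6*log(2) - log(7).

-6*log(2) - log(7)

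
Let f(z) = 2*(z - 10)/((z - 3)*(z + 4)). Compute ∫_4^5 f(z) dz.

-14*log(2) + 8*log(3)

Factor the denominator: z**2 + z - 12 = (z + 4)(z - 3).
Partial fractions: 2*(z - 10)/((z - 3)*(z + 4)) = 4/(z + 4) - 2/(z - 3).
An antiderivative is F(z) = -2*log(z - 3) + 4*log(z + 4).
Then F(5) - F(4) = (-2*log(2) + 8*log(3)) - (12*log(2)) = -14*log(2) + 8*log(3).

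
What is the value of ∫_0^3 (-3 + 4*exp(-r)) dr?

An antiderivative is F(r) = -3*r - 4*exp(-r).
Then F(3) - F(0) = (-9 - 4*exp(-3)) - (-4) = -5 - 4*exp(-3).

-5 - 4*exp(-3)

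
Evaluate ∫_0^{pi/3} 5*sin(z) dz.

5/2

An antiderivative is F(z) = -5*cos(z).
Then F(pi/3) - F(0) = (-5/2) - (-5) = 5/2.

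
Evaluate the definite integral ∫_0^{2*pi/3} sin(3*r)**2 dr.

pi/3

Use the identity sin^2(3*r) = (1 - cos(6*r))/2.
An antiderivative is F(r) = r/2 - sin(6*r)/12.
Then F(2*pi/3) - F(0) = (pi/3) - (0) = pi/3.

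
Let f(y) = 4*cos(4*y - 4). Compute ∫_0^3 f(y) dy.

Let u = 4*y - 4, so du = 4 dy. When y = 0, u = -4; when y = 3, u = 8.
The integral becomes ∫ cos(u) du from -4 to 8, with antiderivative sin(u).
Back in y: F(y) = sin(4*y - 4).
Then F(3) - F(0) = (sin(8)) - (-sin(4)) = sin(4) + sin(8).

sin(4) + sin(8)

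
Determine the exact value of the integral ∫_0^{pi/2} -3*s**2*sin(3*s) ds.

Integrate by parts twice (u = s^2, dv = -3*sin(3*s) ds).
An antiderivative is F(s) = s**2*cos(3*s) - 2*s*sin(3*s)/3 - 2*cos(3*s)/9.
Then F(pi/2) - F(0) = (pi/3) - (-2/9) = 2/9 + pi/3.

2/9 + pi/3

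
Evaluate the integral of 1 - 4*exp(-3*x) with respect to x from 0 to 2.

4*exp(-6)/3 + 2/3

An antiderivative is F(x) = x + 4*exp(-3*x)/3.
Then F(2) - F(0) = (4*exp(-6)/3 + 2) - (4/3) = 4*exp(-6)/3 + 2/3.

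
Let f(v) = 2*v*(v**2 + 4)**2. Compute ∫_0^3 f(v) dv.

Let u = v**2 + 4, so du = 2*v dv. When v = 0, u = 4; when v = 3, u = 13.
The integral becomes ∫ u**2 du from 4 to 13, with antiderivative u**3/3.
Back in v: F(v) = (v**2 + 4)**3/3.
Then F(3) - F(0) = (2197/3) - (64/3) = 711.

711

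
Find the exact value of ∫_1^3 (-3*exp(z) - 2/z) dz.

-3*exp(3) - log(9) + 3*exp(1)

An antiderivative is F(z) = -3*exp(z) - 2*log(z).
Then F(3) - F(1) = (-3*exp(3) - log(9)) - (-3*exp(1)) = -3*exp(3) - log(9) + 3*exp(1).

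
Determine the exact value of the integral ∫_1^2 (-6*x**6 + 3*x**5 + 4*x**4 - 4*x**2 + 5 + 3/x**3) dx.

By the power rule, an antiderivative is F(x) = -6*x**7/7 + x**6/2 + 4*x**5/5 - 4*x**3/3 + 5*x - 3/(2*x**2).
Then F(2) - F(1) = (-44651/840) - (274/105) = -46843/840.

-46843/840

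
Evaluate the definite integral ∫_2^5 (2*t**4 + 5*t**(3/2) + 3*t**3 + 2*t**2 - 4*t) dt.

-8*sqrt(2) + 50*sqrt(5) + 34599/20

By the power rule, an antiderivative is F(t) = 2*t**(5/2) + 2*t**5/5 + 3*t**4/4 + 2*t**3/3 - 2*t**2.
Then F(5) - F(2) = (50*sqrt(5) + 21025/12) - (8*sqrt(2) + 332/15) = -8*sqrt(2) + 50*sqrt(5) + 34599/20.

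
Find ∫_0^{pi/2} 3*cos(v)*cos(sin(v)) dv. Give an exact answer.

Let u = sin(v), so du = cos(v) dv. When v = 0, u = 0; when v = pi/2, u = 1.
The integral becomes 3·∫ cos(u) du from 0 to 1, with antiderivative 3*sin(u).
Back in v: F(v) = 3*sin(sin(v)).
Then F(pi/2) - F(0) = (3*sin(1)) - (0) = 3*sin(1).

3*sin(1)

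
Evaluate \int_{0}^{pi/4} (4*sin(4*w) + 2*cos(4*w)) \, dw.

An antiderivative is F(w) = sin(4*w)/2 - cos(4*w).
Then F(pi/4) - F(0) = (1) - (-1) = 2.

2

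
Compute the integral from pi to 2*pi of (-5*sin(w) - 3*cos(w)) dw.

An antiderivative is F(w) = -3*sin(w) + 5*cos(w).
Then F(2*pi) - F(pi) = (5) - (-5) = 10.

10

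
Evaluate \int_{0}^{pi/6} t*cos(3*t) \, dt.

-1/9 + pi/18

Integrate by parts once (u = t, dv = cos(3*t) dt).
An antiderivative is F(t) = t*sin(3*t)/3 + cos(3*t)/9.
Then F(pi/6) - F(0) = (pi/18) - (1/9) = -1/9 + pi/18.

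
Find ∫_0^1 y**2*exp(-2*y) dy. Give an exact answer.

Integrate by parts twice (u = y^2, dv = exp(-2*y) dy).
An antiderivative is F(y) = (-2*y**2 - 2*y - 1)*exp(-2*y)/4.
Then F(1) - F(0) = (-5*exp(-2)/4) - (-1/4) = (-5 + exp(2))*exp(-2)/4.

(-5 + exp(2))*exp(-2)/4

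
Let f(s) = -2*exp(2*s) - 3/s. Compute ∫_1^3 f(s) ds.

-exp(6) - log(27) + exp(2)

An antiderivative is F(s) = -exp(2*s) - 3*log(s).
Then F(3) - F(1) = (-exp(6) - log(27)) - (-exp(2)) = -exp(6) - log(27) + exp(2).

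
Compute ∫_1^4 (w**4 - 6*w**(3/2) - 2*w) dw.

576/5

By the power rule, an antiderivative is F(w) = -12*w**(5/2)/5 + w**5/5 - w**2.
Then F(4) - F(1) = (112) - (-16/5) = 576/5.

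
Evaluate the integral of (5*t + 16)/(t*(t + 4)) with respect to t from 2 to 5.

-5*log(2) + log(3) + 4*log(5)

Factor the denominator: t**2 + 4*t = (t + 4)t.
Partial fractions: (5*t + 16)/(t*(t + 4)) = 1/(t + 4) + 4/t.
An antiderivative is F(t) = 4*log(t) + log(t + 4).
Then F(5) - F(2) = (2*log(3) + 4*log(5)) - (log(96)) = -5*log(2) + log(3) + 4*log(5).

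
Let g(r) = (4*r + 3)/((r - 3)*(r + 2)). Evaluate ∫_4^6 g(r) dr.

log(36)

Factor the denominator: r**2 - r - 6 = (r + 2)(r - 3).
Partial fractions: (4*r + 3)/((r - 3)*(r + 2)) = 1/(r + 2) + 3/(r - 3).
An antiderivative is F(r) = 3*log(r - 3) + log(r + 2).
Then F(6) - F(4) = (3*log(2) + 3*log(3)) - (log(6)) = log(36).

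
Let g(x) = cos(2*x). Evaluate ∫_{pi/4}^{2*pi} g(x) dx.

-1/2

An antiderivative is F(x) = sin(2*x)/2.
Then F(2*pi) - F(pi/4) = (0) - (1/2) = -1/2.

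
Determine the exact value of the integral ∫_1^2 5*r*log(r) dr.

Integrate by parts once (u = ln r, dv = 5*r dr).
An antiderivative is F(r) = 5*r**2*(2*log(r) - 1)/4.
Then F(2) - F(1) = (-5 + 10*log(2)) - (-5/4) = -15/4 + 10*log(2).

-15/4 + 10*log(2)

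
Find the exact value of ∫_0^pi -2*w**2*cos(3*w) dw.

Integrate by parts twice (u = w^2, dv = -2*cos(3*w) dw).
An antiderivative is F(w) = -2*w**2*sin(3*w)/3 - 4*w*cos(3*w)/9 + 4*sin(3*w)/27.
Then F(pi) - F(0) = (4*pi/9) - (0) = 4*pi/9.

4*pi/9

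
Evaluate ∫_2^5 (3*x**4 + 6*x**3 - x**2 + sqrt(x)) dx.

By the power rule, an antiderivative is F(x) = 3*x**5/5 + 3*x**4/2 + 2*x**(3/2)/3 - x**3/3.
Then F(5) - F(2) = (10*sqrt(5)/3 + 16625/6) - (4*sqrt(2)/3 + 608/15) = -4*sqrt(2)/3 + 10*sqrt(5)/3 + 27303/10.

-4*sqrt(2)/3 + 10*sqrt(5)/3 + 27303/10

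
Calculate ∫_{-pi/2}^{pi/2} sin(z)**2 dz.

pi/2

Use the identity sin^2(z) = (1 - cos(2*z))/2.
An antiderivative is F(z) = z/2 - sin(2*z)/4.
Then F(pi/2) - F(-pi/2) = (pi/4) - (-pi/4) = pi/2.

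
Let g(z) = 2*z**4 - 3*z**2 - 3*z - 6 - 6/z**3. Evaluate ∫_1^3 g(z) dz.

662/15

By the power rule, an antiderivative is F(z) = 2*z**5/5 - z**3 - 3*z**2/2 - 6*z + 3/z**2.
Then F(3) - F(1) = (1171/30) - (-51/10) = 662/15.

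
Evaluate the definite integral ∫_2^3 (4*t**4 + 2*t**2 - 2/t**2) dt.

2717/15

By the power rule, an antiderivative is F(t) = 4*t**5/5 + 2*t**3/3 + 2/t.
Then F(3) - F(2) = (3196/15) - (479/15) = 2717/15.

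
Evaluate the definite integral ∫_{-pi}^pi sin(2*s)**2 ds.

Use the identity sin^2(2*s) = (1 - cos(4*s))/2.
An antiderivative is F(s) = s/2 - sin(4*s)/8.
Then F(pi) - F(-pi) = (pi/2) - (-pi/2) = pi.

pi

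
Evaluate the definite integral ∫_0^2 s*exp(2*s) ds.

1/4 + 3*exp(4)/4

Integrate by parts once (u = s, dv = exp(2*s) ds).
An antiderivative is F(s) = (2*s - 1)*exp(2*s)/4.
Then F(2) - F(0) = (3*exp(4)/4) - (-1/4) = 1/4 + 3*exp(4)/4.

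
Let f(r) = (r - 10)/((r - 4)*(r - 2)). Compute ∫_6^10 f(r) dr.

log(16/27)

Factor the denominator: r**2 - 6*r + 8 = (r - 2)(r - 4).
Partial fractions: (r - 10)/((r - 4)*(r - 2)) = 4/(r - 2) - 3/(r - 4).
An antiderivative is F(r) = -3*log(r - 4) + 4*log(r - 2).
Then F(10) - F(6) = (-3*log(3) + 9*log(2)) - (log(32)) = log(16/27).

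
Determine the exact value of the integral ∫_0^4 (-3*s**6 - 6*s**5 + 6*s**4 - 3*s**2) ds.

-348352/35

By the power rule, an antiderivative is F(s) = -3*s**7/7 - s**6 + 6*s**5/5 - s**3.
Then F(4) - F(0) = (-348352/35) - (0) = -348352/35.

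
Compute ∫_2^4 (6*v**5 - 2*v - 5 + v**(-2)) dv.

By the power rule, an antiderivative is F(v) = v**6 - v**2 - 5*v - 1/v.
Then F(4) - F(2) = (16239/4) - (99/2) = 16041/4.

16041/4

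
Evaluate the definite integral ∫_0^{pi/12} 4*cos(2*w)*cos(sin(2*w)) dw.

2*sin(1/2)

Let u = sin(2*w), so du = 2*cos(2*w) dw. When w = 0, u = 0; when w = pi/12, u = 1/2.
The integral becomes 2·∫ cos(u) du from 0 to 1/2, with antiderivative 2*sin(u).
Back in w: F(w) = 2*sin(sin(2*w)).
Then F(pi/12) - F(0) = (2*sin(1/2)) - (0) = 2*sin(1/2).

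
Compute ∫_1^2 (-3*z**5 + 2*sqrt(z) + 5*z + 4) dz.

-64/3 + 8*sqrt(2)/3

By the power rule, an antiderivative is F(z) = -z**6/2 + 4*z**(3/2)/3 + 5*z**2/2 + 4*z.
Then F(2) - F(1) = (-14 + 8*sqrt(2)/3) - (22/3) = -64/3 + 8*sqrt(2)/3.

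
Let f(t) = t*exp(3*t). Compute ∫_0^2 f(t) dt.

1/9 + 5*exp(6)/9

Integrate by parts once (u = t, dv = exp(3*t) dt).
An antiderivative is F(t) = (3*t - 1)*exp(3*t)/9.
Then F(2) - F(0) = (5*exp(6)/9) - (-1/9) = 1/9 + 5*exp(6)/9.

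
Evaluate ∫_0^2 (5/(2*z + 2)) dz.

5*log(3)/2

An antiderivative is F(z) = 5*log(2*z + 2)/2.
Then F(2) - F(0) = (5*log(6)/2) - (5*log(2)/2) = 5*log(3)/2.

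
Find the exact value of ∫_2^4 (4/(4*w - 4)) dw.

An antiderivative is F(w) = log(4*w - 4).
Then F(4) - F(2) = (log(12)) - (log(4)) = log(3).

log(3)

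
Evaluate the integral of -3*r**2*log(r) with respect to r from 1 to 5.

124/3 - 125*log(5)

Integrate by parts once (u = ln r, dv = -3*r**2 dr).
An antiderivative is F(r) = -r**3*(3*log(r) - 1)/3.
Then F(5) - F(1) = (125/3 - 125*log(5)) - (1/3) = 124/3 - 125*log(5).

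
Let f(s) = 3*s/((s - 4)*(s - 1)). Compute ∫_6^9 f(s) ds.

-7*log(2) + 5*log(5)

Factor the denominator: s**2 - 5*s + 4 = (s - 1)(s - 4).
Partial fractions: 3*s/((s - 4)*(s - 1)) = -1/(s - 1) + 4/(s - 4).
An antiderivative is F(s) = 4*log(s - 4) - log(s - 1).
Then F(9) - F(6) = (-3*log(2) + 4*log(5)) - (log(16/5)) = -7*log(2) + 5*log(5).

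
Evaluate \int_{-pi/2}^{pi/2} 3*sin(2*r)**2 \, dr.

Use the identity sin^2(2*r) = (1 - cos(4*r))/2.
An antiderivative is F(r) = 3*r/2 - 3*sin(4*r)/8.
Then F(pi/2) - F(-pi/2) = (3*pi/4) - (-3*pi/4) = 3*pi/2.

3*pi/2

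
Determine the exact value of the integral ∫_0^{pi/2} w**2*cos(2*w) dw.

-pi/4

Integrate by parts twice (u = w^2, dv = cos(2*w) dw).
An antiderivative is F(w) = w**2*sin(2*w)/2 + w*cos(2*w)/2 - sin(2*w)/4.
Then F(pi/2) - F(0) = (-pi/4) - (0) = -pi/4.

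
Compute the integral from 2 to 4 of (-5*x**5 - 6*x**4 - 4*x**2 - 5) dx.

-69526/15

By the power rule, an antiderivative is F(x) = -5*x**6/6 - 6*x**5/5 - 4*x**3/3 - 5*x.
Then F(4) - F(2) = (-71212/15) - (-562/5) = -69526/15.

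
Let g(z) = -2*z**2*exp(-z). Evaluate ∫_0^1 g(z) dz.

-4 + 10*exp(-1)

Integrate by parts twice (u = z^2, dv = -2*exp(-z) dz).
An antiderivative is F(z) = (2*z**2 + 4*z + 4)*exp(-z).
Then F(1) - F(0) = (10*exp(-1)) - (4) = -4 + 10*exp(-1).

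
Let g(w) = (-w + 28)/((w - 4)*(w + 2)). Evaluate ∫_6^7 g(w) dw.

-6*log(3) + 11*log(2)

Factor the denominator: w**2 - 2*w - 8 = (w + 2)(w - 4).
Partial fractions: (-w + 28)/((w - 4)*(w + 2)) = -5/(w + 2) + 4/(w - 4).
An antiderivative is F(w) = 4*log(w - 4) - 5*log(w + 2).
Then F(7) - F(6) = (-6*log(3)) - (-11*log(2)) = -6*log(3) + 11*log(2).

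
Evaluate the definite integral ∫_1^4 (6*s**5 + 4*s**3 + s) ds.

8715/2

By the power rule, an antiderivative is F(s) = s**6 + s**4 + s**2/2.
Then F(4) - F(1) = (4360) - (5/2) = 8715/2.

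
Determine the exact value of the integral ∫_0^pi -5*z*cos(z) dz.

Integrate by parts once (u = z, dv = -5*cos(z) dz).
An antiderivative is F(z) = -5*z*sin(z) - 5*cos(z).
Then F(pi) - F(0) = (5) - (-5) = 10.

10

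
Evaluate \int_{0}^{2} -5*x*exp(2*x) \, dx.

Integrate by parts once (u = x, dv = -5*exp(2*x) dx).
An antiderivative is F(x) = (-10*x + 5)*exp(2*x)/4.
Then F(2) - F(0) = (-15*exp(4)/4) - (5/4) = -15*exp(4)/4 - 5/4.

-15*exp(4)/4 - 5/4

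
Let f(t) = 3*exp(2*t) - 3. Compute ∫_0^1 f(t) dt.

-9/2 + 3*exp(2)/2

An antiderivative is F(t) = 3*exp(2*t)/2 - 3*t.
Then F(1) - F(0) = (-3 + 3*exp(2)/2) - (3/2) = -9/2 + 3*exp(2)/2.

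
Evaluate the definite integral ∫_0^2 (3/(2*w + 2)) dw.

3*log(3)/2

An antiderivative is F(w) = 3*log(2*w + 2)/2.
Then F(2) - F(0) = (3*log(6)/2) - (3*log(2)/2) = 3*log(3)/2.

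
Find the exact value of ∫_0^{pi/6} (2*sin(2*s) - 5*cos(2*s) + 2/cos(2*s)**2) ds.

1/2 - sqrt(3)/4

An antiderivative is F(s) = -5*sin(2*s)/2 - cos(2*s) + tan(2*s).
Then F(pi/6) - F(0) = (-1/2 - sqrt(3)/4) - (-1) = 1/2 - sqrt(3)/4.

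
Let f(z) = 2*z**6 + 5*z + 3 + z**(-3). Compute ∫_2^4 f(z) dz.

By the power rule, an antiderivative is F(z) = 2*z**7/7 + 5*z**2/2 + 3*z - 1/(2*z**2).
Then F(4) - F(2) = (1060217/224) - (2937/56) = 1048469/224.

1048469/224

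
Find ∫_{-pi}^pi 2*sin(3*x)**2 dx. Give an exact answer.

Use the identity sin^2(3*x) = (1 - cos(6*x))/2.
An antiderivative is F(x) = x - sin(6*x)/6.
Then F(pi) - F(-pi) = (pi) - (-pi) = 2*pi.

2*pi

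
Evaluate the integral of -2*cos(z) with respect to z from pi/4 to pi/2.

-2 + sqrt(2)

An antiderivative is F(z) = -2*sin(z).
Then F(pi/2) - F(pi/4) = (-2) - (-sqrt(2)) = -2 + sqrt(2).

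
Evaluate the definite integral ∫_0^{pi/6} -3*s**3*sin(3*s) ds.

2/9 - pi**2/36

Integrate by parts 3 times (u = s^3, dv = -3*sin(3*s) ds).
An antiderivative is F(s) = s**3*cos(3*s) - s**2*sin(3*s) - 2*s*cos(3*s)/3 + 2*sin(3*s)/9.
Then F(pi/6) - F(0) = (2/9 - pi**2/36) - (0) = 2/9 - pi**2/36.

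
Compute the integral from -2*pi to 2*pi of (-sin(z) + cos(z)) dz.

0

An antiderivative is F(z) = sin(z) + cos(z).
Then F(2*pi) - F(-2*pi) = (1) - (1) = 0.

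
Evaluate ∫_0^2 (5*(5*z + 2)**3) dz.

Let u = 5*z + 2, so du = 5 dz. When z = 0, u = 2; when z = 2, u = 12.
The integral becomes ∫ u**3 du from 2 to 12, with antiderivative u**4/4.
Back in z: F(z) = (5*z + 2)**4/4.
Then F(2) - F(0) = (5184) - (4) = 5180.

5180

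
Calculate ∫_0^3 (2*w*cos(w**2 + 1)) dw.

-sin(1) + sin(10)

Let u = w**2 + 1, so du = 2*w dw. When w = 0, u = 1; when w = 3, u = 10.
The integral becomes ∫ cos(u) du from 1 to 10, with antiderivative sin(u).
Back in w: F(w) = sin(w**2 + 1).
Then F(3) - F(0) = (sin(10)) - (sin(1)) = -sin(1) + sin(10).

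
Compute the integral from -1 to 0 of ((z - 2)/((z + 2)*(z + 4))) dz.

log(16/27)

Factor the denominator: z**2 + 6*z + 8 = (z + 4)(z + 2).
Partial fractions: (z - 2)/((z + 2)*(z + 4)) = 3/(z + 4) - 2/(z + 2).
An antiderivative is F(z) = -2*log(z + 2) + 3*log(z + 4).
Then F(0) - F(-1) = (log(16)) - (log(27)) = log(16/27).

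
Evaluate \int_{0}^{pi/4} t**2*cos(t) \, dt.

sqrt(2)*(-32 + pi**2 + 8*pi)/32

Integrate by parts twice (u = t^2, dv = cos(t) dt).
An antiderivative is F(t) = t**2*sin(t) + 2*t*cos(t) - 2*sin(t).
Then F(pi/4) - F(0) = (sqrt(2)*(-32 + pi**2 + 8*pi)/32) - (0) = sqrt(2)*(-32 + pi**2 + 8*pi)/32.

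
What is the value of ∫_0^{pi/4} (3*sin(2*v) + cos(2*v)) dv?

2

An antiderivative is F(v) = sin(2*v)/2 - 3*cos(2*v)/2.
Then F(pi/4) - F(0) = (1/2) - (-3/2) = 2.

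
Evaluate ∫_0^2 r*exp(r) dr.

Integrate by parts once (u = r, dv = exp(r) dr).
An antiderivative is F(r) = (r - 1)*exp(r).
Then F(2) - F(0) = (exp(2)) - (-1) = 1 + exp(2).

1 + exp(2)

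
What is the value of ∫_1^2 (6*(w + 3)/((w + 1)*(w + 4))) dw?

Factor the denominator: w**2 + 5*w + 4 = (w + 4)(w + 1).
Partial fractions: 6*(w + 3)/((w + 1)*(w + 4)) = 2/(w + 4) + 4/(w + 1).
An antiderivative is F(w) = 4*log(w + 1) + 2*log(w + 4).
Then F(2) - F(1) = (2*log(2) + 6*log(3)) - (4*log(2) + 2*log(5)) = -2*log(5) - 2*log(2) + 6*log(3).

-2*log(5) - 2*log(2) + 6*log(3)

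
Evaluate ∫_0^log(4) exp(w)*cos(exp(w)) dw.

-sin(1) + sin(4)

Let u = exp(w), so du = exp(w) dw. When w = 0, u = 1; when w = log(4), u = 4.
The integral becomes ∫ cos(u) du from 1 to 4, with antiderivative sin(u).
Back in w: F(w) = sin(exp(w)).
Then F(log(4)) - F(0) = (sin(4)) - (sin(1)) = -sin(1) + sin(4).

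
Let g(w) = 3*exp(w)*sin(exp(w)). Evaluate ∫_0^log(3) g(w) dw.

3*cos(1) - 3*cos(3)

Let u = exp(w), so du = exp(w) dw. When w = 0, u = 1; when w = log(3), u = 3.
The integral becomes 3·∫ sin(u) du from 1 to 3, with antiderivative -3*cos(u).
Back in w: F(w) = -3*cos(exp(w)).
Then F(log(3)) - F(0) = (-3*cos(3)) - (-3*cos(1)) = 3*cos(1) - 3*cos(3).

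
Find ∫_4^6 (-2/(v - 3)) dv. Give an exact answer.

-log(9)

An antiderivative is F(v) = -2*log(v - 3).
Then F(6) - F(4) = (-log(9)) - (0) = -log(9).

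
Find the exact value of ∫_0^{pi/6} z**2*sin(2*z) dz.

-1/8 - pi**2/144 + sqrt(3)*pi/24

Integrate by parts twice (u = z^2, dv = sin(2*z) dz).
An antiderivative is F(z) = -z**2*cos(2*z)/2 + z*sin(2*z)/2 + cos(2*z)/4.
Then F(pi/6) - F(0) = (-pi**2/144 + 1/8 + sqrt(3)*pi/24) - (1/4) = -1/8 - pi**2/144 + sqrt(3)*pi/24.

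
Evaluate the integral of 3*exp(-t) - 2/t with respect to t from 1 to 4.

An antiderivative is F(t) = -2*log(t) - 3*exp(-t).
Then F(4) - F(1) = (-4*log(2) - 3*exp(-4)) - (-3*exp(-1)) = -4*log(2) - 3*exp(-4) + 3*exp(-1).

-4*log(2) - 3*exp(-4) + 3*exp(-1)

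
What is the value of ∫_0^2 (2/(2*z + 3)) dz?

Let u = 2*z + 3, so du = 2 dz. When z = 0, u = 3; when z = 2, u = 7.
The integral becomes ∫ 1/u du from 3 to 7, with antiderivative log(u).
Back in z: F(z) = log(2*z + 3).
Then F(2) - F(0) = (log(7)) - (log(3)) = log(7/3).

log(7/3)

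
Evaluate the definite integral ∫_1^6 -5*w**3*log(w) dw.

-1620*log(3) - 1620*log(2) + 6475/16

Integrate by parts once (u = ln w, dv = -5*w**3 dw).
An antiderivative is F(w) = -5*w**4*(4*log(w) - 1)/16.
Then F(6) - F(1) = (-1620*log(3) - 1620*log(2) + 405) - (5/16) = -1620*log(3) - 1620*log(2) + 6475/16.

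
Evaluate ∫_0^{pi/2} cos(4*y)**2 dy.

pi/4

Use the identity cos^2(4*y) = (1 + cos(8*y))/2.
An antiderivative is F(y) = y/2 + sin(8*y)/16.
Then F(pi/2) - F(0) = (pi/4) - (0) = pi/4.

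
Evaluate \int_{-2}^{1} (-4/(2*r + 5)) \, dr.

-log(49)

An antiderivative is F(r) = -2*log(2*r + 5).
Then F(1) - F(-2) = (-log(49)) - (0) = -log(49).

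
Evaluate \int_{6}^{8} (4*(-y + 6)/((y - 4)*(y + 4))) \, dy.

-5*log(3) - 4*log(2) + 5*log(5)

Factor the denominator: y**2 - 16 = (y + 4)(y - 4).
Partial fractions: 4*(-y + 6)/((y - 4)*(y + 4)) = -5/(y + 4) + 1/(y - 4).
An antiderivative is F(y) = log(y - 4) - 5*log(y + 4).
Then F(8) - F(6) = (-8*log(2) - 5*log(3)) - (-5*log(5) - 4*log(2)) = -5*log(3) - 4*log(2) + 5*log(5).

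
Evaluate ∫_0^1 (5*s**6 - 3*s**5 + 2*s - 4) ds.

-39/14

By the power rule, an antiderivative is F(s) = 5*s**7/7 - s**6/2 + s**2 - 4*s.
Then F(1) - F(0) = (-39/14) - (0) = -39/14.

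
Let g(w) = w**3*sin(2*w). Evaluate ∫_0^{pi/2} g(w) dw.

Integrate by parts 3 times (u = w^3, dv = sin(2*w) dw).
An antiderivative is F(w) = -w**3*cos(2*w)/2 + 3*w**2*sin(2*w)/4 + 3*w*cos(2*w)/4 - 3*sin(2*w)/8.
Then F(pi/2) - F(0) = (pi*(-6 + pi**2)/16) - (0) = pi*(-6 + pi**2)/16.

pi*(-6 + pi**2)/16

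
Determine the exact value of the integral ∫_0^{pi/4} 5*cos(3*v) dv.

5*sqrt(2)/6

An antiderivative is F(v) = 5*sin(3*v)/3.
Then F(pi/4) - F(0) = (5*sqrt(2)/6) - (0) = 5*sqrt(2)/6.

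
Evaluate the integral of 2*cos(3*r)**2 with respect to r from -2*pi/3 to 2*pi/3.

Use the identity cos^2(3*r) = (1 + cos(6*r))/2.
An antiderivative is F(r) = r + sin(6*r)/6.
Then F(2*pi/3) - F(-2*pi/3) = (2*pi/3) - (-2*pi/3) = 4*pi/3.

4*pi/3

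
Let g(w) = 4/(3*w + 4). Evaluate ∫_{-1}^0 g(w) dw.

An antiderivative is F(w) = 4*log(3*w + 4)/3.
Then F(0) - F(-1) = (8*log(2)/3) - (0) = 8*log(2)/3.

8*log(2)/3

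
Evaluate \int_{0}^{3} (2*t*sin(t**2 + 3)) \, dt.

Let u = t**2 + 3, so du = 2*t dt. When t = 0, u = 3; when t = 3, u = 12.
The integral becomes ∫ sin(u) du from 3 to 12, with antiderivative -cos(u).
Back in t: F(t) = -cos(t**2 + 3).
Then F(3) - F(0) = (-cos(12)) - (-cos(3)) = cos(3) - cos(12).

cos(3) - cos(12)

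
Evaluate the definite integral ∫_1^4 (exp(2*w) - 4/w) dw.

An antiderivative is F(w) = exp(2*w)/2 - 4*log(w).
Then F(4) - F(1) = (-8*log(2) + exp(8)/2) - (exp(2)/2) = -8*log(2) - exp(2)/2 + exp(8)/2.

-8*log(2) - exp(2)/2 + exp(8)/2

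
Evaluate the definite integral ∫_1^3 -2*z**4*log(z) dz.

Integrate by parts once (u = ln z, dv = -2*z**4 dz).
An antiderivative is F(z) = -2*z**5*(5*log(z) - 1)/25.
Then F(3) - F(1) = (486/25 - 486*log(3)/5) - (2/25) = 484/25 - 486*log(3)/5.

484/25 - 486*log(3)/5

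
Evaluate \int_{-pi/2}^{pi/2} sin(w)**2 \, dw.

Use the identity sin^2(w) = (1 - cos(2*w))/2.
An antiderivative is F(w) = w/2 - sin(2*w)/4.
Then F(pi/2) - F(-pi/2) = (pi/4) - (-pi/4) = pi/2.

pi/2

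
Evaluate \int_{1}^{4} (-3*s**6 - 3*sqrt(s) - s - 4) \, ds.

By the power rule, an antiderivative is F(s) = -3*s**7/7 - 2*s**(3/2) - s**2/2 - 4*s.
Then F(4) - F(1) = (-49432/7) - (-97/14) = -98767/14.

-98767/14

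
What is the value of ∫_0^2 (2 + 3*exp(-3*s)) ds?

5 - exp(-6)

An antiderivative is F(s) = 2*s - exp(-3*s).
Then F(2) - F(0) = (4 - exp(-6)) - (-1) = 5 - exp(-6).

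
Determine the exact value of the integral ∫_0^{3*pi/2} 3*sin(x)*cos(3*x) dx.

Use the identity sin(x)cos(3*x) = [sin(4*x) + sin(-2*x)]/2.
An antiderivative is F(x) = 3*cos(2*x)/4 - 3*cos(4*x)/8.
Then F(3*pi/2) - F(0) = (-9/8) - (3/8) = -3/2.

-3/2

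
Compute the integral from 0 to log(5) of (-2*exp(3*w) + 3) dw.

-248/3 + 3*log(5)

An antiderivative is F(w) = -2*exp(3*w)/3 + 3*w.
Then F(log(5)) - F(0) = (-250/3 + 3*log(5)) - (-2/3) = -248/3 + 3*log(5).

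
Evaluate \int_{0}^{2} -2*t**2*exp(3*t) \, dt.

Integrate by parts twice (u = t^2, dv = -2*exp(3*t) dt).
An antiderivative is F(t) = (-18*t**2 + 12*t - 4)*exp(3*t)/27.
Then F(2) - F(0) = (-52*exp(6)/27) - (-4/27) = 4/27 - 52*exp(6)/27.

4/27 - 52*exp(6)/27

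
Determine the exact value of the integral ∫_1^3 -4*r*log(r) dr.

8 - 18*log(3)

Integrate by parts once (u = ln r, dv = -4*r dr).
An antiderivative is F(r) = -r**2*(2*log(r) - 1).
Then F(3) - F(1) = (9 - 18*log(3)) - (1) = 8 - 18*log(3).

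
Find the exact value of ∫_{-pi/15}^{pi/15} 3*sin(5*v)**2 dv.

Use the identity sin^2(5*v) = (1 - cos(10*v))/2.
An antiderivative is F(v) = 3*v/2 - 3*sin(10*v)/20.
Then F(pi/15) - F(-pi/15) = (-3*sqrt(3)/40 + pi/10) - (-pi/10 + 3*sqrt(3)/40) = -3*sqrt(3)/20 + pi/5.

-3*sqrt(3)/20 + pi/5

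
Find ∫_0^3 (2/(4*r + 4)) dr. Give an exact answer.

log(2)

An antiderivative is F(r) = log(4*r + 4)/2.
Then F(3) - F(0) = (log(4)) - (log(2)) = log(2).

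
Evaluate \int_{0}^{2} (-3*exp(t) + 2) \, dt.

7 - 3*exp(2)

An antiderivative is F(t) = 2*t - 3*exp(t).
Then F(2) - F(0) = (4 - 3*exp(2)) - (-3) = 7 - 3*exp(2).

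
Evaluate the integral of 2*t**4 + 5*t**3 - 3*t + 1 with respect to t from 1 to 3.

934/5

By the power rule, an antiderivative is F(t) = 2*t**5/5 + 5*t**4/4 - 3*t**2/2 + t.
Then F(3) - F(1) = (3759/20) - (23/20) = 934/5.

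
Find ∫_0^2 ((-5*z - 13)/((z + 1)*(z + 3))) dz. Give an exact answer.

Factor the denominator: z**2 + 4*z + 3 = (z + 3)(z + 1).
Partial fractions: (-5*z - 13)/((z + 1)*(z + 3)) = -1/(z + 3) - 4/(z + 1).
An antiderivative is F(z) = -4*log(z + 1) - log(z + 3).
Then F(2) - F(0) = (-4*log(3) - log(5)) - (-log(3)) = -3*log(3) - log(5).

-3*log(3) - log(5)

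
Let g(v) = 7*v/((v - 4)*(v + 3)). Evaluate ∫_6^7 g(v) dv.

Factor the denominator: v**2 - v - 12 = (v + 3)(v - 4).
Partial fractions: 7*v/((v - 4)*(v + 3)) = 3/(v + 3) + 4/(v - 4).
An antiderivative is F(v) = 4*log(v - 4) + 3*log(v + 3).
Then F(7) - F(6) = (3*log(2) + 4*log(3) + 3*log(5)) - (4*log(2) + 6*log(3)) = -2*log(3) - log(2) + 3*log(5).

-2*log(3) - log(2) + 3*log(5)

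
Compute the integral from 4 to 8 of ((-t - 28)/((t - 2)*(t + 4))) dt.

-log(48)

Factor the denominator: t**2 + 2*t - 8 = (t + 4)(t - 2).
Partial fractions: (-t - 28)/((t - 2)*(t + 4)) = 4/(t + 4) - 5/(t - 2).
An antiderivative is F(t) = -5*log(t - 2) + 4*log(t + 4).
Then F(8) - F(4) = (log(8/3)) - (7*log(2)) = -log(48).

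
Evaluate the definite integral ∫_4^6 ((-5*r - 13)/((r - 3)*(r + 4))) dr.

-4*log(3) - log(5) + 2*log(2)

Factor the denominator: r**2 + r - 12 = (r + 4)(r - 3).
Partial fractions: (-5*r - 13)/((r - 3)*(r + 4)) = -1/(r + 4) - 4/(r - 3).
An antiderivative is F(r) = -4*log(r - 3) - log(r + 4).
Then F(6) - F(4) = (-4*log(3) - log(5) - log(2)) - (-log(8)) = -4*log(3) - log(5) + 2*log(2).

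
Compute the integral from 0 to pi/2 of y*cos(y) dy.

Integrate by parts once (u = y, dv = cos(y) dy).
An antiderivative is F(y) = y*sin(y) + cos(y).
Then F(pi/2) - F(0) = (pi/2) - (1) = -1 + pi/2.

-1 + pi/2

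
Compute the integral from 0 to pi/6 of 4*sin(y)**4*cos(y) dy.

Let u = sin(y), so du = cos(y) dy. When y = 0, u = 0; when y = pi/6, u = 1/2.
The integral becomes 4·∫ u**4 du from 0 to 1/2, with antiderivative 4*u**5/5.
Back in y: F(y) = 4*sin(y)**5/5.
Then F(pi/6) - F(0) = (1/40) - (0) = 1/40.

1/40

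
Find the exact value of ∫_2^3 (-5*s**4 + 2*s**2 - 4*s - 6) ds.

-643/3

By the power rule, an antiderivative is F(s) = -s**5 + 2*s**3/3 - 2*s**2 - 6*s.
Then F(3) - F(2) = (-261) - (-140/3) = -643/3.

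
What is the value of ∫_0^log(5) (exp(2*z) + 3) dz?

3*log(5) + 12

An antiderivative is F(z) = exp(2*z)/2 + 3*z.
Then F(log(5)) - F(0) = (3*log(5) + 25/2) - (1/2) = 3*log(5) + 12.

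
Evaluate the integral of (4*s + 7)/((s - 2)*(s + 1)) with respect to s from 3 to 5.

log(2) + 4*log(3)

Factor the denominator: s**2 - s - 2 = (s + 1)(s - 2).
Partial fractions: (4*s + 7)/((s - 2)*(s + 1)) = -1/(s + 1) + 5/(s - 2).
An antiderivative is F(s) = 5*log(s - 2) - log(s + 1).
Then F(5) - F(3) = (log(81/2)) - (-log(4)) = log(2) + 4*log(3).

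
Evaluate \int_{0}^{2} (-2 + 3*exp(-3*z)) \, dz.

-3 - exp(-6)

An antiderivative is F(z) = -2*z - exp(-3*z).
Then F(2) - F(0) = (-4 - exp(-6)) - (-1) = -3 - exp(-6).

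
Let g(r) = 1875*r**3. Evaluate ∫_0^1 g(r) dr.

1875/4

Let u = 5*r, so du = 5 dr. When r = 0, u = 0; when r = 1, u = 5.
The integral becomes 3·∫ u**3 du from 0 to 5, with antiderivative 3*u**4/4.
Back in r: F(r) = 1875*r**4/4.
Then F(1) - F(0) = (1875/4) - (0) = 1875/4.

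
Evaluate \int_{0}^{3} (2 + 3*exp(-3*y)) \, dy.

An antiderivative is F(y) = 2*y - exp(-3*y).
Then F(3) - F(0) = (6 - exp(-9)) - (-1) = 7 - exp(-9).

7 - exp(-9)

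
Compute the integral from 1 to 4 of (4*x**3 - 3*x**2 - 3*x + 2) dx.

By the power rule, an antiderivative is F(x) = x**4 - x**3 - 3*x**2/2 + 2*x.
Then F(4) - F(1) = (176) - (1/2) = 351/2.

351/2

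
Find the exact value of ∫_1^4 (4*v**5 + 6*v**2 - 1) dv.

By the power rule, an antiderivative is F(v) = 2*v**6/3 + 2*v**3 - v.
Then F(4) - F(1) = (8564/3) - (5/3) = 2853.

2853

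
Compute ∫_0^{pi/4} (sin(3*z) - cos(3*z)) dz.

1/3

An antiderivative is F(z) = -sin(3*z)/3 - cos(3*z)/3.
Then F(pi/4) - F(0) = (0) - (-1/3) = 1/3.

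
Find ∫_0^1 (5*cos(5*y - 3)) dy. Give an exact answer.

Let u = 5*y - 3, so du = 5 dy. When y = 0, u = -3; when y = 1, u = 2.
The integral becomes ∫ cos(u) du from -3 to 2, with antiderivative sin(u).
Back in y: F(y) = sin(5*y - 3).
Then F(1) - F(0) = (sin(2)) - (-sin(3)) = sin(3) + sin(2).

sin(3) + sin(2)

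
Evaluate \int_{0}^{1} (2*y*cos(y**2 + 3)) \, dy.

sin(4) - sin(3)

Let u = y**2 + 3, so du = 2*y dy. When y = 0, u = 3; when y = 1, u = 4.
The integral becomes ∫ cos(u) du from 3 to 4, with antiderivative sin(u).
Back in y: F(y) = sin(y**2 + 3).
Then F(1) - F(0) = (sin(4)) - (sin(3)) = sin(4) - sin(3).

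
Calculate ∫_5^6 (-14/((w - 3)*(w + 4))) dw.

-6*log(3) + 4*log(2) + 2*log(5)

Factor the denominator: w**2 + w - 12 = (w + 4)(w - 3).
Partial fractions: -14/((w - 3)*(w + 4)) = 2/(w + 4) - 2/(w - 3).
An antiderivative is F(w) = -2*log(w - 3) + 2*log(w + 4).
Then F(6) - F(5) = (log(100/9)) - (log(81/4)) = -6*log(3) + 4*log(2) + 2*log(5).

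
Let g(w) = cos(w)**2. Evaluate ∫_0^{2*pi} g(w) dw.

Use the identity cos^2(w) = (1 + cos(2*w))/2.
An antiderivative is F(w) = w/2 + sin(2*w)/4.
Then F(2*pi) - F(0) = (pi) - (0) = pi.

pi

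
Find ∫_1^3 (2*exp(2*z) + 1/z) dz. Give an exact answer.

-exp(2) + log(3) + exp(6)

An antiderivative is F(z) = exp(2*z) + log(z).
Then F(3) - F(1) = (log(3) + exp(6)) - (exp(2)) = -exp(2) + log(3) + exp(6).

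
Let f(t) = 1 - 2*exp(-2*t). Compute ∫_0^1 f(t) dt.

exp(-2)

An antiderivative is F(t) = t + exp(-2*t).
Then F(1) - F(0) = (exp(-2) + 1) - (1) = exp(-2).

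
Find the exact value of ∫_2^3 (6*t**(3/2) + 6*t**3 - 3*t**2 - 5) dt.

-48*sqrt(2)/5 + 108*sqrt(3)/5 + 147/2

By the power rule, an antiderivative is F(t) = 12*t**(5/2)/5 + 3*t**4/2 - t**3 - 5*t.
Then F(3) - F(2) = (108*sqrt(3)/5 + 159/2) - (6 + 48*sqrt(2)/5) = -48*sqrt(2)/5 + 108*sqrt(3)/5 + 147/2.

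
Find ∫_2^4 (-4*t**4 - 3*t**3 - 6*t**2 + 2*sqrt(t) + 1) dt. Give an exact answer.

By the power rule, an antiderivative is F(t) = -4*t**5/5 - 3*t**4/4 + 4*t**(3/2)/3 - 2*t**3 + t.
Then F(4) - F(2) = (-16868/15) - (-258/5 + 8*sqrt(2)/3) = -16094/15 - 8*sqrt(2)/3.

-16094/15 - 8*sqrt(2)/3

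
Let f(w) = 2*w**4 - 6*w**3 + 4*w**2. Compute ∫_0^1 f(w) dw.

7/30

By the power rule, an antiderivative is F(w) = 2*w**5/5 - 3*w**4/2 + 4*w**3/3.
Then F(1) - F(0) = (7/30) - (0) = 7/30.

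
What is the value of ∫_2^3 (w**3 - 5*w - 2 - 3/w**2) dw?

5/4

By the power rule, an antiderivative is F(w) = w**4/4 - 5*w**2/2 - 2*w + 3/w.
Then F(3) - F(2) = (-29/4) - (-17/2) = 5/4.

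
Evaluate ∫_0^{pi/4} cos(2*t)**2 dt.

pi/8

Use the identity cos^2(2*t) = (1 + cos(4*t))/2.
An antiderivative is F(t) = t/2 + sin(4*t)/8.
Then F(pi/4) - F(0) = (pi/8) - (0) = pi/8.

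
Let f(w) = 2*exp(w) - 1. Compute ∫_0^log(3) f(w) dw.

An antiderivative is F(w) = -w + 2*exp(w).
Then F(log(3)) - F(0) = (6 - log(3)) - (2) = 4 - log(3).

4 - log(3)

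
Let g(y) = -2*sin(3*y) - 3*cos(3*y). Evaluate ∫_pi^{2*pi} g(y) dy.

An antiderivative is F(y) = -sin(3*y) + 2*cos(3*y)/3.
Then F(2*pi) - F(pi) = (2/3) - (-2/3) = 4/3.

4/3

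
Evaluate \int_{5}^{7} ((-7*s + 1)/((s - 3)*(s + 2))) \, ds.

Factor the denominator: s**2 - s - 6 = (s + 2)(s - 3).
Partial fractions: (-7*s + 1)/((s - 3)*(s + 2)) = -3/(s + 2) - 4/(s - 3).
An antiderivative is F(s) = -4*log(s - 3) - 3*log(s + 2).
Then F(7) - F(5) = (-6*log(3) - 8*log(2)) - (-3*log(7) - 4*log(2)) = -6*log(3) - 4*log(2) + 3*log(7).

-6*log(3) - 4*log(2) + 3*log(7)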